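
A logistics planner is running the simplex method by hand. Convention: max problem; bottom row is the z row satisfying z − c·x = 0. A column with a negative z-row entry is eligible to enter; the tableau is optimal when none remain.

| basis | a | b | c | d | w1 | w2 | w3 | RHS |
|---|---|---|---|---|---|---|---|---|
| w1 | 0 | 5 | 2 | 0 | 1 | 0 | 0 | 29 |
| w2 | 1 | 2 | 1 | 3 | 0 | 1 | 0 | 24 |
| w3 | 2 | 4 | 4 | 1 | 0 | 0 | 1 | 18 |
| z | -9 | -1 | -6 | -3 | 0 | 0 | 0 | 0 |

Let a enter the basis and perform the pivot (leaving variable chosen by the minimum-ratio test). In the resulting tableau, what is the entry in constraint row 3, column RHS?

Ratio test on column a — row 1: entry 0 ≤ 0; row 2: 24/1 = 24; row 3: 18/2 = 9. Minimum is 9 at row 3 (w3 leaves); pivot element 2.
Divide row 3 by 2; eliminate column a from the other rows.
In the new row 3, the RHS entry is the old entry divided by the pivot: 18/2 = 9.

9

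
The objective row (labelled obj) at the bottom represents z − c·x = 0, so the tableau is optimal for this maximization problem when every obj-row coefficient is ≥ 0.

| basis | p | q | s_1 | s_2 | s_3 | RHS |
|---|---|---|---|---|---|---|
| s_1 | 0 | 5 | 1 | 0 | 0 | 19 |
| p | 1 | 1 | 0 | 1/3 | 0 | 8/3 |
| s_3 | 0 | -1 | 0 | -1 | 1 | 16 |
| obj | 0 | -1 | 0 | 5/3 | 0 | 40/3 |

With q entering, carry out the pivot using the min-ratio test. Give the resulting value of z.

16

Ratio test on column q — row 1: 19/5 = 19/5; row 2: (8/3)/1 = 8/3; row 3: entry -1 ≤ 0. Minimum is 8/3 at row 2 (p leaves); pivot element 1.
Pivot on row 2; the obj-row RHS becomes 40/3 − (-1)·(8/3) = 16.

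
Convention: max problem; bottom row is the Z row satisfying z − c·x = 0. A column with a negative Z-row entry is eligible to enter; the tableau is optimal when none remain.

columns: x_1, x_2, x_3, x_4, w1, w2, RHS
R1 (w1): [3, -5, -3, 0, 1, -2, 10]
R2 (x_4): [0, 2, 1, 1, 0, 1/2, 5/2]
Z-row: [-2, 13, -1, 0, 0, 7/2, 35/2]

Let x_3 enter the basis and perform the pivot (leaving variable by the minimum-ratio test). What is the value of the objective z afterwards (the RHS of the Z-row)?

20

Ratio test on column x_3 — row 1: entry -3 ≤ 0; row 2: (5/2)/1 = 5/2. Minimum is 5/2 at row 2 (x_4 leaves); pivot element 1.
Pivot on row 2; the Z-row RHS becomes 35/2 − (-1)·(5/2) = 20.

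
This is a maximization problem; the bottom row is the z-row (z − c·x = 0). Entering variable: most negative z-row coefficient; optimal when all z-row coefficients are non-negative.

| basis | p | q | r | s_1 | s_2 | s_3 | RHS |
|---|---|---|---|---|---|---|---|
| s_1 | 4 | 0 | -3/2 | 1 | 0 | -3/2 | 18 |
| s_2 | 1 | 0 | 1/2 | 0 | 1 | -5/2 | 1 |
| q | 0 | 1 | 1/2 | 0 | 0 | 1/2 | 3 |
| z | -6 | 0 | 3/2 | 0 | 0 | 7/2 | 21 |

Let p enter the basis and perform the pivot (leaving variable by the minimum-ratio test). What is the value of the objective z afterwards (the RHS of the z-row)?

Ratio test on column p — row 1: 18/4 = 9/2; row 2: 1/1 = 1; row 3: entry 0 ≤ 0. Minimum is 1 at row 2 (s_2 leaves); pivot element 1.
Pivot on row 2; the z-row RHS becomes 21 − (-6)·1 = 27.

27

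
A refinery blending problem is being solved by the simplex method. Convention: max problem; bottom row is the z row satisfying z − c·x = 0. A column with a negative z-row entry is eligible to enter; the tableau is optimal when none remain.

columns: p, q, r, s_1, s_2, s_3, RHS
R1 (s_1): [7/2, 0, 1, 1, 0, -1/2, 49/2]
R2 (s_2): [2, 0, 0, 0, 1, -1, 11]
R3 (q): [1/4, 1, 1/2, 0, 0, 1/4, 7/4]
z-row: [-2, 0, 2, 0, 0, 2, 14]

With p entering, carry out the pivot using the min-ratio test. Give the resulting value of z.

25

Ratio test on column p — row 1: (49/2)/(7/2) = 7; row 2: 11/2 = 11/2; row 3: (7/4)/(1/4) = 7. Minimum is 11/2 at row 2 (s_2 leaves); pivot element 2.
Pivot on row 2; the z-row RHS becomes 14 − (-2)·(11/2) = 25.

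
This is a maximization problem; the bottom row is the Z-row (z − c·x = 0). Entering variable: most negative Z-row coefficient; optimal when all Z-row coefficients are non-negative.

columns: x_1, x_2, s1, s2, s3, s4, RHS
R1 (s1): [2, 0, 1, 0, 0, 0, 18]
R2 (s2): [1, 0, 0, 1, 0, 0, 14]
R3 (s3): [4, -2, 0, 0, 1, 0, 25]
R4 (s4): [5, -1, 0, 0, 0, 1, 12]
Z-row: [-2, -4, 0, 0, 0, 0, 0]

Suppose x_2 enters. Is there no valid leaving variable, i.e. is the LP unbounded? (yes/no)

yes

Every constraint-row entry in column x_2 is ≤ 0, so increasing x_2 is unbounded.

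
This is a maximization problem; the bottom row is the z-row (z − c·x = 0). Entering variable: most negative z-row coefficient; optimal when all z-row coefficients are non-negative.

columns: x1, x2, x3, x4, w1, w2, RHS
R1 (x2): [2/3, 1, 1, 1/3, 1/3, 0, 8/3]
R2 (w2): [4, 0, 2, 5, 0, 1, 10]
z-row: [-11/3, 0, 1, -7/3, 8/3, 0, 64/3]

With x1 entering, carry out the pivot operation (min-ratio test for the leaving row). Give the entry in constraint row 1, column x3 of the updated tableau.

Ratio test on column x1 — row 1: (8/3)/(2/3) = 4; row 2: 10/4 = 5/2. Minimum is 5/2 at row 2 (w2 leaves); pivot element 4.
Divide row 2 by 4; eliminate column x1 from the other rows.
Row 1 update in column x3: 1 − (2/3)·(1/2) = 2/3.

2/3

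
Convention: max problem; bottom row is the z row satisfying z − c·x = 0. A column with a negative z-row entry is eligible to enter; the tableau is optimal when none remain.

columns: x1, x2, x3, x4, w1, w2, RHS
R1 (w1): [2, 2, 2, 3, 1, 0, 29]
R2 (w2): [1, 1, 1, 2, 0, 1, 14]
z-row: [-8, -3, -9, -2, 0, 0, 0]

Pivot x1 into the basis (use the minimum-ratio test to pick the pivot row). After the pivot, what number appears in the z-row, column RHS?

112

Ratio test on column x1 — row 1: 29/2 = 29/2; row 2: 14/1 = 14. Minimum is 14 at row 2 (w2 leaves); pivot element 1.
Divide row 2 by 1; eliminate column x1 from the other rows.
z-row update in column RHS: 0 − (-8)·14 = 112.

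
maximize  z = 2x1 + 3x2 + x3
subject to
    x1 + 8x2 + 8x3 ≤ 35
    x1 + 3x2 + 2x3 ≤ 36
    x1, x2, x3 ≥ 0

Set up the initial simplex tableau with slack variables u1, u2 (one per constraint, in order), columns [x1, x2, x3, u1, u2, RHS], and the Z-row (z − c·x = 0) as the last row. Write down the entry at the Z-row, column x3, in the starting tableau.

The Z-row carries the negated objective coefficients: the x3 entry is -1.

-1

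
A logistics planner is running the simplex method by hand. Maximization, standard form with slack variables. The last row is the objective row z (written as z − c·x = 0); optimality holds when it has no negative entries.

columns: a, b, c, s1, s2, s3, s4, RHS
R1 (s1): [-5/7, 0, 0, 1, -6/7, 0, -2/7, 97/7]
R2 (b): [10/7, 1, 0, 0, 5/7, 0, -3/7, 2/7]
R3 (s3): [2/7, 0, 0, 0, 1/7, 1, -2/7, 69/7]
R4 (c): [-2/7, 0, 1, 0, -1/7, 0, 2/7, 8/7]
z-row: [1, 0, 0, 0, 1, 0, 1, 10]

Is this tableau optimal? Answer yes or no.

yes

Every z-row coefficient is ≥ 0, so the tableau is optimal.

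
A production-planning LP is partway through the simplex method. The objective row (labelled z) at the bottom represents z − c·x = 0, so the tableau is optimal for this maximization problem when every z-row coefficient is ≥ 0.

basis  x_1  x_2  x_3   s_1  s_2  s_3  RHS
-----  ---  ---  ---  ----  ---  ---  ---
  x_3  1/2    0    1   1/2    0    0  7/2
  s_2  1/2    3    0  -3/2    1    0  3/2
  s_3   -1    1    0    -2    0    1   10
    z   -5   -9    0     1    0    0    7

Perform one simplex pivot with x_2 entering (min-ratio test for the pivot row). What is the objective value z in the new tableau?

23/2

Ratio test on column x_2 — row 1: entry 0 ≤ 0; row 2: (3/2)/3 = 1/2; row 3: 10/1 = 10. Minimum is 1/2 at row 2 (s_2 leaves); pivot element 3.
Pivot on row 2; the z-row RHS becomes 7 − (-9)·(1/2) = 23/2.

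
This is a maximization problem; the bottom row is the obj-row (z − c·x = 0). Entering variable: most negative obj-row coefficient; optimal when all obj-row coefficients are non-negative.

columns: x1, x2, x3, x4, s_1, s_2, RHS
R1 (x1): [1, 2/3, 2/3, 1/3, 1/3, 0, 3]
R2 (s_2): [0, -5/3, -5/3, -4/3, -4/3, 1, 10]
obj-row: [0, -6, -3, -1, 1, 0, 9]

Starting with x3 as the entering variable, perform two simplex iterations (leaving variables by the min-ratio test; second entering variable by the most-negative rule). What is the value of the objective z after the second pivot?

36

Ratio test on column x3 — row 1: 3/(2/3) = 9/2; row 2: entry -5/3 ≤ 0. Minimum is 9/2 at row 1 (x1 leaves); pivot element 2/3.
Pivot on row 1; the obj-row RHS becomes 9 − (-3)·(9/2) = 45/2.
Next entering variable (most negative obj-row entry -3): x2.
Ratio test on column x2 — row 1: (9/2)/1 = 9/2; row 2: entry 0 ≤ 0. Minimum is 9/2 at row 1 (x3 leaves); pivot element 1.
After the second pivot the obj-row RHS is 45/2 − (-3)·(9/2) = 36.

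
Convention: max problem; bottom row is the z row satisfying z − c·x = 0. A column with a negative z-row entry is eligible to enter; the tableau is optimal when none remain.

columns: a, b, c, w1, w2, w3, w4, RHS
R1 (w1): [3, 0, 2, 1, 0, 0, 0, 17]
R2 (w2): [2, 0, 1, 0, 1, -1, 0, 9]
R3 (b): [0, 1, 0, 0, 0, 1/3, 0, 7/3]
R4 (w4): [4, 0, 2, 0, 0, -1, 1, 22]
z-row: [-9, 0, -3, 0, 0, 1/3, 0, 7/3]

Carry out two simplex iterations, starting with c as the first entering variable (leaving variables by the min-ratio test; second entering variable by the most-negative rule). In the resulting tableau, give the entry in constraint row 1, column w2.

Ratio test on column c — row 1: 17/2 = 17/2; row 2: 9/1 = 9; row 3: entry 0 ≤ 0; row 4: 22/2 = 11. Minimum is 17/2 at row 1 (w1 leaves); pivot element 2.
Divide row 1 by 2; eliminate column c from the other rows.
Second iteration: most negative z-row entry is -9/2 in column a, so a enters.
Ratio test on column a — row 1: (17/2)/(3/2) = 17/3; row 2: (1/2)/(1/2) = 1; row 3: entry 0 ≤ 0; row 4: 5/1 = 5. Minimum is 1 at row 2 (w2 leaves); pivot element 1/2.
Divide row 2 by 1/2; eliminate column a from the other rows.
After both pivots, the entry at constraint row 1, column w2 is -3.

-3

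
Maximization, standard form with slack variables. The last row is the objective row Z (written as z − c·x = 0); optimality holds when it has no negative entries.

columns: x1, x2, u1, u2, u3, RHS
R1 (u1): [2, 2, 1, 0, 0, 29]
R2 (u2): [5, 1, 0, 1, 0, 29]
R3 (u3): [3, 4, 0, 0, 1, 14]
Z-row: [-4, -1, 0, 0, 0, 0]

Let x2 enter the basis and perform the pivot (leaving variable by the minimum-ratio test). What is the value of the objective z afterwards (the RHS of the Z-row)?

Ratio test on column x2 — row 1: 29/2 = 29/2; row 2: 29/1 = 29; row 3: 14/4 = 7/2. Minimum is 7/2 at row 3 (u3 leaves); pivot element 4.
Pivot on row 3; the Z-row RHS becomes 0 − (-1)·(7/2) = 7/2.

7/2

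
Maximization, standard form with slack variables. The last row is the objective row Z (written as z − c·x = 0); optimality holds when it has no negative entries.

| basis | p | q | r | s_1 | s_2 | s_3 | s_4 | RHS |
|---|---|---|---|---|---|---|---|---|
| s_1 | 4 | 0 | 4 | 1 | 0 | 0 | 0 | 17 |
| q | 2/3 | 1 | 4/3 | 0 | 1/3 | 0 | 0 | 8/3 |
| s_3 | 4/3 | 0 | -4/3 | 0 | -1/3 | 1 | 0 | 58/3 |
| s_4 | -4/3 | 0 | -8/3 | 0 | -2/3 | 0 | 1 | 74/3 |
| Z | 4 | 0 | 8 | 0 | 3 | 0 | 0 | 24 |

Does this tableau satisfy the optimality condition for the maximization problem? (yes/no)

Every Z-row coefficient is ≥ 0, so the tableau is optimal.

yes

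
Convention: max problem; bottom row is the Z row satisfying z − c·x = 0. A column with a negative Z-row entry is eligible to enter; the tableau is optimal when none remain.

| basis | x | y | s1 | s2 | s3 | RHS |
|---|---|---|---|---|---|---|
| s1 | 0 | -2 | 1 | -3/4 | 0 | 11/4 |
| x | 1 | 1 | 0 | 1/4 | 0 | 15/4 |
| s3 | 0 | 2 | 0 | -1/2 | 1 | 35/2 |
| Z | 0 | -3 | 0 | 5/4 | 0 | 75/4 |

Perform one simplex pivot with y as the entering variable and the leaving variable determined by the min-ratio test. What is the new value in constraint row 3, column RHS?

Ratio test on column y — row 1: entry -2 ≤ 0; row 2: (15/4)/1 = 15/4; row 3: (35/2)/2 = 35/4. Minimum is 15/4 at row 2 (x leaves); pivot element 1.
Divide row 2 by 1; eliminate column y from the other rows.
Row 3 update in column RHS: 35/2 − 2·(15/4) = 10.

10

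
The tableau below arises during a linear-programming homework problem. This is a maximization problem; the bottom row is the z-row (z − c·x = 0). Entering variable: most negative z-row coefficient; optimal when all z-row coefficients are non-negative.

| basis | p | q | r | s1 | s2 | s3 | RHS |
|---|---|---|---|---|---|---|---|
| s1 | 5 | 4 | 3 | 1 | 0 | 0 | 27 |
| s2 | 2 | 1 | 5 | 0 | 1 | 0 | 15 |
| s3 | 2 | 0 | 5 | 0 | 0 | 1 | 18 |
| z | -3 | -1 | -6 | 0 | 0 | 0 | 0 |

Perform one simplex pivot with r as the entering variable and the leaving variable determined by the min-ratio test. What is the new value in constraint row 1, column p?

Ratio test on column r — row 1: 27/3 = 9; row 2: 15/5 = 3; row 3: 18/5 = 18/5. Minimum is 3 at row 2 (s2 leaves); pivot element 5.
Divide row 2 by 5; eliminate column r from the other rows.
Row 1 update in column p: 5 − 3·(2/5) = 19/5.

19/5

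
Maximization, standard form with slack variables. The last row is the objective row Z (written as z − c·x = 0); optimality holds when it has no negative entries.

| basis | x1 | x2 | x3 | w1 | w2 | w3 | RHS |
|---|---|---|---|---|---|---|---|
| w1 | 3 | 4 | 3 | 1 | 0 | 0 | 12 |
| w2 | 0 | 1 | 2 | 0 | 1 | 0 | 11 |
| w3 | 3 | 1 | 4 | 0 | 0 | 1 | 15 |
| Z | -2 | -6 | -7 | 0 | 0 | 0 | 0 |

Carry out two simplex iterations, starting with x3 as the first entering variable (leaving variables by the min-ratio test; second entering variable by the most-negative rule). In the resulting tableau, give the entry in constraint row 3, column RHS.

Ratio test on column x3 — row 1: 12/3 = 4; row 2: 11/2 = 11/2; row 3: 15/4 = 15/4. Minimum is 15/4 at row 3 (w3 leaves); pivot element 4.
Divide row 3 by 4; eliminate column x3 from the other rows.
Second iteration: most negative Z-row entry is -17/4 in column x2, so x2 enters.
Ratio test on column x2 — row 1: (3/4)/(13/4) = 3/13; row 2: (7/2)/(1/2) = 7; row 3: (15/4)/(1/4) = 15. Minimum is 3/13 at row 1 (w1 leaves); pivot element 13/4.
Divide row 1 by 13/4; eliminate column x2 from the other rows.
After both pivots, the entry at constraint row 3, column RHS is 48/13.

48/13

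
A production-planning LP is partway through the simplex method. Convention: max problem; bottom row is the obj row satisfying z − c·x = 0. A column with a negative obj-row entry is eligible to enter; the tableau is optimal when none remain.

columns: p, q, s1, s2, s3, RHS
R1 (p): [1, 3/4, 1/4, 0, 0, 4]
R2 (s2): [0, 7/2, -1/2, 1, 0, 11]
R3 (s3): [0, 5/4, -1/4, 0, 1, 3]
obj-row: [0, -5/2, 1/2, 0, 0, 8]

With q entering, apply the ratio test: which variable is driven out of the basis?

s3

Column q entries and ratios — p: 4/(3/4) = 16/3; s2: 11/(7/2) = 22/7; s3: 3/(5/4) = 12/5.
Smallest ratio is 12/5 in the row of s3, so s3 leaves.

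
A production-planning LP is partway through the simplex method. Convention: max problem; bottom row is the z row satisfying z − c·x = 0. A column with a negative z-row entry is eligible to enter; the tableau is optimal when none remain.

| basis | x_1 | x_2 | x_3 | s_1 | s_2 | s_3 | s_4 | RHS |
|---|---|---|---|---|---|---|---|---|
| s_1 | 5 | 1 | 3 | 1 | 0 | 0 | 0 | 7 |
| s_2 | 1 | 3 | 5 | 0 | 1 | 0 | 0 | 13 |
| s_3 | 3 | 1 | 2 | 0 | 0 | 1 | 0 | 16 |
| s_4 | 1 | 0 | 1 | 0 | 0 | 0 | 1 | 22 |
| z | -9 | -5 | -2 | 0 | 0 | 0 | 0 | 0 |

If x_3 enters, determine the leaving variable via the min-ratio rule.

Column x_3 entries and ratios — s_1: 7/3 = 7/3; s_2: 13/5 = 13/5; s_3: 16/2 = 8; s_4: 22/1 = 22.
Smallest ratio is 7/3 in the row of s_1, so s_1 leaves.

s_1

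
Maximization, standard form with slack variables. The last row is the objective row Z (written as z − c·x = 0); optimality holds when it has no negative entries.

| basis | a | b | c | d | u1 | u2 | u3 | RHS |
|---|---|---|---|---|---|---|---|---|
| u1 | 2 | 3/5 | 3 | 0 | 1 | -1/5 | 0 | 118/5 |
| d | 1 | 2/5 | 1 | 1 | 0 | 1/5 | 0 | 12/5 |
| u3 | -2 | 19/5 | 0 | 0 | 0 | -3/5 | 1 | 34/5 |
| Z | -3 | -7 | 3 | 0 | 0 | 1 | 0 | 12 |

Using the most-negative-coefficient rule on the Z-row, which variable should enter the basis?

b

Negative Z-row entries: a: -3, b: -7.
The most negative is -7 in column b, so b enters.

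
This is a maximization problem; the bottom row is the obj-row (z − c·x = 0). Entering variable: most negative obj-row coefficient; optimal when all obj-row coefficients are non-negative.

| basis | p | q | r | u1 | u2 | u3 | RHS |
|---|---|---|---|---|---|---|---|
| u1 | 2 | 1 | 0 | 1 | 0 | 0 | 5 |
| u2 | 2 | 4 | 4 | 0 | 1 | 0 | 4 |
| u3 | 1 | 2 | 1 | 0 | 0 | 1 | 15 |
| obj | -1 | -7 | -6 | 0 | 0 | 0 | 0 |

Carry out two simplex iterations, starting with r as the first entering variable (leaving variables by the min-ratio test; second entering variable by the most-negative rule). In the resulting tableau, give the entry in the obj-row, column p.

Ratio test on column r — row 1: entry 0 ≤ 0; row 2: 4/4 = 1; row 3: 15/1 = 15. Minimum is 1 at row 2 (u2 leaves); pivot element 4.
Divide row 2 by 4; eliminate column r from the other rows.
Second iteration: most negative obj-row entry is -1 in column q, so q enters.
Ratio test on column q — row 1: 5/1 = 5; row 2: 1/1 = 1; row 3: 14/1 = 14. Minimum is 1 at row 2 (r leaves); pivot element 1.
Divide row 2 by 1; eliminate column q from the other rows.
After both pivots, the entry at the obj-row, column p is 5/2.

5/2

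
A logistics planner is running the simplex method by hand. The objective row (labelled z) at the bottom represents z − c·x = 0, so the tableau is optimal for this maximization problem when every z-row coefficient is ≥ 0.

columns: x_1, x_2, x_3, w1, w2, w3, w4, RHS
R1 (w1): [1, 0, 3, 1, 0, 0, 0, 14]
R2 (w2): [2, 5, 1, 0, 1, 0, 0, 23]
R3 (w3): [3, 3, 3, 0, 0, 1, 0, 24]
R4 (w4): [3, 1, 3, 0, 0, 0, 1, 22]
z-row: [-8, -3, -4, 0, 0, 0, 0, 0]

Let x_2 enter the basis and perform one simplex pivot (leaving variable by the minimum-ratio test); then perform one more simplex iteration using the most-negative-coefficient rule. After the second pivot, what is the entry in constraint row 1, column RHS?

Ratio test on column x_2 — row 1: entry 0 ≤ 0; row 2: 23/5 = 23/5; row 3: 24/3 = 8; row 4: 22/1 = 22. Minimum is 23/5 at row 2 (w2 leaves); pivot element 5.
Divide row 2 by 5; eliminate column x_2 from the other rows.
Second iteration: most negative z-row entry is -34/5 in column x_1, so x_1 enters.
Ratio test on column x_1 — row 1: 14/1 = 14; row 2: (23/5)/(2/5) = 23/2; row 3: (51/5)/(9/5) = 17/3; row 4: (87/5)/(13/5) = 87/13. Minimum is 17/3 at row 3 (w3 leaves); pivot element 9/5.
Divide row 3 by 9/5; eliminate column x_1 from the other rows.
After both pivots, the entry at constraint row 1, column RHS is 25/3.

25/3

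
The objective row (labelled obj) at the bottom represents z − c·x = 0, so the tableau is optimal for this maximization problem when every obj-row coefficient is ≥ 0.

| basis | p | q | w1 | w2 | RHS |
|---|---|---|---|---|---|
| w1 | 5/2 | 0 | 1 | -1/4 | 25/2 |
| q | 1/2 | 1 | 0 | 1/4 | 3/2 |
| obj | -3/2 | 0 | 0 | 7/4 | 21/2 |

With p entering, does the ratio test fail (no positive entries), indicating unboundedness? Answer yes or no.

Column p has positive entries in row(s) 1, 2, so the ratio test bounds it — not unbounded.

no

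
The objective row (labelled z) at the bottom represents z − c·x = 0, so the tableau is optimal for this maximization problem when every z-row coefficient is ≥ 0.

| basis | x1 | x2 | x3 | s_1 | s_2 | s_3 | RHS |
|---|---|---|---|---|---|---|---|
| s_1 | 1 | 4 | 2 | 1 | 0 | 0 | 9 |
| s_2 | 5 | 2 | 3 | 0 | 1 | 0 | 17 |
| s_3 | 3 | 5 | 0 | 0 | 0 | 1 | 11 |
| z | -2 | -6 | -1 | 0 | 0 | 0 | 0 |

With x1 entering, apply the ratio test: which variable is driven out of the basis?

s_2

Column x1 entries and ratios — s_1: 9/1 = 9; s_2: 17/5 = 17/5; s_3: 11/3 = 11/3.
Smallest ratio is 17/5 in the row of s_2, so s_2 leaves.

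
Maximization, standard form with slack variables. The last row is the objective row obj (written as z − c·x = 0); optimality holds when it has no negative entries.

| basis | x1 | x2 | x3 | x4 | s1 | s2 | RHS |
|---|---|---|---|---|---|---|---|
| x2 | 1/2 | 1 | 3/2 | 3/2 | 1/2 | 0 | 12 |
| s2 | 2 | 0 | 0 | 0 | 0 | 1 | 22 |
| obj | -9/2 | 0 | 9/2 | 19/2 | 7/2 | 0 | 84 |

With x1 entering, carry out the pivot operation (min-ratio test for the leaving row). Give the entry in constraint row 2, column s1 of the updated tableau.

Ratio test on column x1 — row 1: 12/(1/2) = 24; row 2: 22/2 = 11. Minimum is 11 at row 2 (s2 leaves); pivot element 2.
Divide row 2 by 2; eliminate column x1 from the other rows.
In the new row 2, the s1 entry is the old entry divided by the pivot: 0/2 = 0.

0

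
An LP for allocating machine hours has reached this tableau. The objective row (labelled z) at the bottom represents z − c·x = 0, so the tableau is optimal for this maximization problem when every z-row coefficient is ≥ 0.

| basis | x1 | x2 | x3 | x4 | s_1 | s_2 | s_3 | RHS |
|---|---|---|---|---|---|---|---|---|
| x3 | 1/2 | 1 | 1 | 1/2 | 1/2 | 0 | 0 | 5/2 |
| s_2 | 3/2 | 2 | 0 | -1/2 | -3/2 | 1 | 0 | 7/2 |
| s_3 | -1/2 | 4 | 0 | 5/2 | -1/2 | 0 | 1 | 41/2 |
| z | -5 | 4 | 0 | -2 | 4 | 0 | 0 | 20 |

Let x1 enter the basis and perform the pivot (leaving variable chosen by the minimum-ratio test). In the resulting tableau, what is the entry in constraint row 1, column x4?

2/3

Ratio test on column x1 — row 1: (5/2)/(1/2) = 5; row 2: (7/2)/(3/2) = 7/3; row 3: entry -1/2 ≤ 0. Minimum is 7/3 at row 2 (s_2 leaves); pivot element 3/2.
Divide row 2 by 3/2; eliminate column x1 from the other rows.
Row 1 update in column x4: 1/2 − (1/2)·(-1/3) = 2/3.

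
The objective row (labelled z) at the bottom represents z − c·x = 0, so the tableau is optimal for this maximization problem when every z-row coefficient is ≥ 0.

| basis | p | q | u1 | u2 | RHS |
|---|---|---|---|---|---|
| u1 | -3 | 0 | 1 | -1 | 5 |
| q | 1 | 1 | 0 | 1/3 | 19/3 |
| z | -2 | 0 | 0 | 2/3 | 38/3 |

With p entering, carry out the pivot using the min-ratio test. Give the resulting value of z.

76/3

Ratio test on column p — row 1: entry -3 ≤ 0; row 2: (19/3)/1 = 19/3. Minimum is 19/3 at row 2 (q leaves); pivot element 1.
Pivot on row 2; the z-row RHS becomes 38/3 − (-2)·(19/3) = 76/3.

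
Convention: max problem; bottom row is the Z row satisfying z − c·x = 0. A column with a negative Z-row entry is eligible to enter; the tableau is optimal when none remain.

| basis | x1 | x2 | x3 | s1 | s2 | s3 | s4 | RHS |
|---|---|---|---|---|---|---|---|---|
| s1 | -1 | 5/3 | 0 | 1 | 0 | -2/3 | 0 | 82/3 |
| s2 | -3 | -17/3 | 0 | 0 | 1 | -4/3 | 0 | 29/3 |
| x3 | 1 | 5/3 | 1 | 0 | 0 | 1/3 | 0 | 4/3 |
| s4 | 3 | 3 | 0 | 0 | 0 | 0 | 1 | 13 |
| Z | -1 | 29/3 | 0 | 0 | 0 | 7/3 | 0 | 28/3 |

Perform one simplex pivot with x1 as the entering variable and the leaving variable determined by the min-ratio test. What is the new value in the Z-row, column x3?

1

Ratio test on column x1 — row 1: entry -1 ≤ 0; row 2: entry -3 ≤ 0; row 3: (4/3)/1 = 4/3; row 4: 13/3 = 13/3. Minimum is 4/3 at row 3 (x3 leaves); pivot element 1.
Divide row 3 by 1; eliminate column x1 from the other rows.
Z-row update in column x3: 0 − (-1)·1 = 1.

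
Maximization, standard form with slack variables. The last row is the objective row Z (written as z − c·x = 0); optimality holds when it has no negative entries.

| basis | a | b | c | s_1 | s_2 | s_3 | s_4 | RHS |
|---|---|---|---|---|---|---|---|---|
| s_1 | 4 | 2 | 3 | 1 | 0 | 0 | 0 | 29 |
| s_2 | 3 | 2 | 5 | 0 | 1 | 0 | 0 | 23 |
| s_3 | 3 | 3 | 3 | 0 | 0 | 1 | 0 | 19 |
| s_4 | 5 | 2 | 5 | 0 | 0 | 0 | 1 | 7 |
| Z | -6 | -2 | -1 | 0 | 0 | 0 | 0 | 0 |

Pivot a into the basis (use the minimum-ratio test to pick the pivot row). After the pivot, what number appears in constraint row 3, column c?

0

Ratio test on column a — row 1: 29/4 = 29/4; row 2: 23/3 = 23/3; row 3: 19/3 = 19/3; row 4: 7/5 = 7/5. Minimum is 7/5 at row 4 (s_4 leaves); pivot element 5.
Divide row 4 by 5; eliminate column a from the other rows.
Row 3 update in column c: 3 − 3·1 = 0.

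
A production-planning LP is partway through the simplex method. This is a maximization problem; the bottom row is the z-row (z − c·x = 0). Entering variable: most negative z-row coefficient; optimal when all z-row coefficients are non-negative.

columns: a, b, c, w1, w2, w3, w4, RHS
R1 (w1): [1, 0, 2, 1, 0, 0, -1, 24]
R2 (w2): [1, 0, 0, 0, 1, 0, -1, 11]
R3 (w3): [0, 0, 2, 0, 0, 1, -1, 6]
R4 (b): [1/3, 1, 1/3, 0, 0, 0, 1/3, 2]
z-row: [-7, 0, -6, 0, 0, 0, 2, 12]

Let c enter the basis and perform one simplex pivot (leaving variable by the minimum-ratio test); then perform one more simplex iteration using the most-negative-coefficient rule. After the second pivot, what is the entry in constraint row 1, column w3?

-1/2

Ratio test on column c — row 1: 24/2 = 12; row 2: entry 0 ≤ 0; row 3: 6/2 = 3; row 4: 2/(1/3) = 6. Minimum is 3 at row 3 (w3 leaves); pivot element 2.
Divide row 3 by 2; eliminate column c from the other rows.
Second iteration: most negative z-row entry is -7 in column a, so a enters.
Ratio test on column a — row 1: 18/1 = 18; row 2: 11/1 = 11; row 3: entry 0 ≤ 0; row 4: 1/(1/3) = 3. Minimum is 3 at row 4 (b leaves); pivot element 1/3.
Divide row 4 by 1/3; eliminate column a from the other rows.
After both pivots, the entry at constraint row 1, column w3 is -1/2.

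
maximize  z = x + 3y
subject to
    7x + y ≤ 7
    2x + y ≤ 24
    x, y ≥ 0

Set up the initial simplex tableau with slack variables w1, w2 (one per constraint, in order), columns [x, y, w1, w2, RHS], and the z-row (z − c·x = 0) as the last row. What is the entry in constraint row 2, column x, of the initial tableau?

Constraint 2 has coefficient 2 on x.

2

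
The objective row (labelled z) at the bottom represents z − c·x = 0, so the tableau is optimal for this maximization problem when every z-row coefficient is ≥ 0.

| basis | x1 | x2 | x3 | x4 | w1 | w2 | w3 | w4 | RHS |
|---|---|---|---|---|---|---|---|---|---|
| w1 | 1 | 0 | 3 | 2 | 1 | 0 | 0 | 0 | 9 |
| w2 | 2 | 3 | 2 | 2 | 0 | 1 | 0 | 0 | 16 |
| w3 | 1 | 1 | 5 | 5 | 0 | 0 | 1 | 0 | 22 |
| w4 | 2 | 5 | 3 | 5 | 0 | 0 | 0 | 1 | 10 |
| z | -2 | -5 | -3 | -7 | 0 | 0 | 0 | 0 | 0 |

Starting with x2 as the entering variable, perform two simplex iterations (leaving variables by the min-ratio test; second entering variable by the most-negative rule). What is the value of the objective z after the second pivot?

Ratio test on column x2 — row 1: entry 0 ≤ 0; row 2: 16/3 = 16/3; row 3: 22/1 = 22; row 4: 10/5 = 2. Minimum is 2 at row 4 (w4 leaves); pivot element 5.
Pivot on row 4; the z-row RHS becomes 0 − (-5)·2 = 10.
Next entering variable (most negative z-row entry -2): x4.
Ratio test on column x4 — row 1: 9/2 = 9/2; row 2: entry -1 ≤ 0; row 3: 20/4 = 5; row 4: 2/1 = 2. Minimum is 2 at row 4 (x2 leaves); pivot element 1.
After the second pivot the z-row RHS is 10 − (-2)·2 = 14.

14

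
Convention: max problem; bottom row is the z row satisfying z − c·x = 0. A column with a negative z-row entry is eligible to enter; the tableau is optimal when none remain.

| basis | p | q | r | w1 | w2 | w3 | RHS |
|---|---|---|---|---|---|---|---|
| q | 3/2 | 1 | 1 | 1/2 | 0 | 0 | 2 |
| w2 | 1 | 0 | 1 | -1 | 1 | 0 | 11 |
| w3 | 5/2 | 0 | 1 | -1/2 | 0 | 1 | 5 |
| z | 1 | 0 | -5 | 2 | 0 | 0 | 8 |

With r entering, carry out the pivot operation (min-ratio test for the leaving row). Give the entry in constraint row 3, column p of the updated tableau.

1

Ratio test on column r — row 1: 2/1 = 2; row 2: 11/1 = 11; row 3: 5/1 = 5. Minimum is 2 at row 1 (q leaves); pivot element 1.
Divide row 1 by 1; eliminate column r from the other rows.
Row 3 update in column p: 5/2 − 1·(3/2) = 1.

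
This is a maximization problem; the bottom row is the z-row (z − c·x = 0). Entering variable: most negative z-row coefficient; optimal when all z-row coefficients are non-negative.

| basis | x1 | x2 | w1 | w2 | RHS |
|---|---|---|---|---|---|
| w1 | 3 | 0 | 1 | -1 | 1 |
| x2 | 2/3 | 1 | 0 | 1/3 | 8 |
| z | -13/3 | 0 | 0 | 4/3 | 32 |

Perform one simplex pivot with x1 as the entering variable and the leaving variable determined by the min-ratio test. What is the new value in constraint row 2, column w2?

5/9

Ratio test on column x1 — row 1: 1/3 = 1/3; row 2: 8/(2/3) = 12. Minimum is 1/3 at row 1 (w1 leaves); pivot element 3.
Divide row 1 by 3; eliminate column x1 from the other rows.
Row 2 update in column w2: 1/3 − (2/3)·(-1/3) = 5/9.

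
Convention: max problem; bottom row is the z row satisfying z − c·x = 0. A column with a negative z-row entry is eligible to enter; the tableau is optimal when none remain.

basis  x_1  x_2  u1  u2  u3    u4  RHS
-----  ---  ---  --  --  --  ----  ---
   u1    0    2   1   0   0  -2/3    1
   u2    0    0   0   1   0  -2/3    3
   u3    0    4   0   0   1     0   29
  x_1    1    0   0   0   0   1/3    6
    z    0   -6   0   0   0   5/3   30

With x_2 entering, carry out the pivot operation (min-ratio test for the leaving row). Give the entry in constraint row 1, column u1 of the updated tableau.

Ratio test on column x_2 — row 1: 1/2 = 1/2; row 2: entry 0 ≤ 0; row 3: 29/4 = 29/4; row 4: entry 0 ≤ 0. Minimum is 1/2 at row 1 (u1 leaves); pivot element 2.
Divide row 1 by 2; eliminate column x_2 from the other rows.
In the new row 1, the u1 entry is the old entry divided by the pivot: 1/2 = 1/2.

1/2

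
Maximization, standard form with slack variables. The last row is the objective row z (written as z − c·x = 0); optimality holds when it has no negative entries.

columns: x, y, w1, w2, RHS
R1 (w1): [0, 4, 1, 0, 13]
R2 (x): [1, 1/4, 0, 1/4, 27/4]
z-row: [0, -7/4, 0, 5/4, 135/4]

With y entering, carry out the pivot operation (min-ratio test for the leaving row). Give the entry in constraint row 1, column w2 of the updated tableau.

0

Ratio test on column y — row 1: 13/4 = 13/4; row 2: (27/4)/(1/4) = 27. Minimum is 13/4 at row 1 (w1 leaves); pivot element 4.
Divide row 1 by 4; eliminate column y from the other rows.
In the new row 1, the w2 entry is the old entry divided by the pivot: 0/4 = 0.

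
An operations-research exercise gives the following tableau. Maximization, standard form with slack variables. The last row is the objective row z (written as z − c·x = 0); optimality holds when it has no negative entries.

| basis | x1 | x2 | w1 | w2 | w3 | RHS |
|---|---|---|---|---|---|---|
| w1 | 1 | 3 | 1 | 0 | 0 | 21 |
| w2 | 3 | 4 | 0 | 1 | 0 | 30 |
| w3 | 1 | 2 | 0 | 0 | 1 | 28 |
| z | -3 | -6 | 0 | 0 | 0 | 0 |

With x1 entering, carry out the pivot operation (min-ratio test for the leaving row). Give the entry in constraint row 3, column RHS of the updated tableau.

18

Ratio test on column x1 — row 1: 21/1 = 21; row 2: 30/3 = 10; row 3: 28/1 = 28. Minimum is 10 at row 2 (w2 leaves); pivot element 3.
Divide row 2 by 3; eliminate column x1 from the other rows.
Row 3 update in column RHS: 28 − 1·10 = 18.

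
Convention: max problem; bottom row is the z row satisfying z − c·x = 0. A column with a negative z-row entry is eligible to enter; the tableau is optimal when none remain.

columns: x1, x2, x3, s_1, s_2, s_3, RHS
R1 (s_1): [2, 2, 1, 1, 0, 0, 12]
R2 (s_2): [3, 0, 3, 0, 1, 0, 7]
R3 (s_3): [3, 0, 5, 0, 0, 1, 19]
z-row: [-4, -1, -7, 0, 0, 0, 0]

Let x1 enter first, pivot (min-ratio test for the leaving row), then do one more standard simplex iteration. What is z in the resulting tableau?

49/3

Ratio test on column x1 — row 1: 12/2 = 6; row 2: 7/3 = 7/3; row 3: 19/3 = 19/3. Minimum is 7/3 at row 2 (s_2 leaves); pivot element 3.
Pivot on row 2; the z-row RHS becomes 0 − (-4)·(7/3) = 28/3.
Next entering variable (most negative z-row entry -3): x3.
Ratio test on column x3 — row 1: entry -1 ≤ 0; row 2: (7/3)/1 = 7/3; row 3: 12/2 = 6. Minimum is 7/3 at row 2 (x1 leaves); pivot element 1.
After the second pivot the z-row RHS is 28/3 − (-3)·(7/3) = 49/3.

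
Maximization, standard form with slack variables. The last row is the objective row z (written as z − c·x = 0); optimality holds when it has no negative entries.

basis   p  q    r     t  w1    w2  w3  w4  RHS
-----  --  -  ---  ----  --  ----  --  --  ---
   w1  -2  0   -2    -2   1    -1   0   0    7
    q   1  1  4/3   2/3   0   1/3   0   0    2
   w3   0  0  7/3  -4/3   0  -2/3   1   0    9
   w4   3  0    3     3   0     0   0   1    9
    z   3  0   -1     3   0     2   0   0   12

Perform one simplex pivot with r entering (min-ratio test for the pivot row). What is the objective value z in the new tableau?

Ratio test on column r — row 1: entry -2 ≤ 0; row 2: 2/(4/3) = 3/2; row 3: 9/(7/3) = 27/7; row 4: 9/3 = 3. Minimum is 3/2 at row 2 (q leaves); pivot element 4/3.
Pivot on row 2; the z-row RHS becomes 12 − (-1)·(3/2) = 27/2.

27/2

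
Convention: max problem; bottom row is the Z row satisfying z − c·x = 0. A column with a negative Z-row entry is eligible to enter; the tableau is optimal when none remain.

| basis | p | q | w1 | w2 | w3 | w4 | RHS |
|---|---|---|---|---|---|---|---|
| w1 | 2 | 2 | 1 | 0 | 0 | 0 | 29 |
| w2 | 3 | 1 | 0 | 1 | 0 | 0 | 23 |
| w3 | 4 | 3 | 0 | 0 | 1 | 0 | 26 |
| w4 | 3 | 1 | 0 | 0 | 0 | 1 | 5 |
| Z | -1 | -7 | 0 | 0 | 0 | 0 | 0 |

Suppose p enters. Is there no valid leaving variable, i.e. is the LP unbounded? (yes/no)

Column p has positive entries in row(s) 1, 2, 3, 4, so the ratio test bounds it — not unbounded.

no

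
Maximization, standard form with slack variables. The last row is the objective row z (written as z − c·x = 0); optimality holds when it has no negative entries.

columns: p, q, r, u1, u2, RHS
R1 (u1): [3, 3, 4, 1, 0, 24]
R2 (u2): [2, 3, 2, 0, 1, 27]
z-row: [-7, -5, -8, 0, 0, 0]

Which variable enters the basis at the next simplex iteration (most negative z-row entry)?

r

Negative z-row entries: p: -7, q: -5, r: -8.
The most negative is -8 in column r, so r enters.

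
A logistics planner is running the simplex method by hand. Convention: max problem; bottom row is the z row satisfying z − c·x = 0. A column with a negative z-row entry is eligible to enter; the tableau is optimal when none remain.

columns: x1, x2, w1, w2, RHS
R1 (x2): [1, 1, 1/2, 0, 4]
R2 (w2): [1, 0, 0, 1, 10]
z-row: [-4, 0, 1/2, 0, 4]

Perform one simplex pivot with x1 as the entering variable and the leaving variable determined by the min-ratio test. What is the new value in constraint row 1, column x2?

Ratio test on column x1 — row 1: 4/1 = 4; row 2: 10/1 = 10. Minimum is 4 at row 1 (x2 leaves); pivot element 1.
Divide row 1 by 1; eliminate column x1 from the other rows.
In the new row 1, the x2 entry is the old entry divided by the pivot: 1/1 = 1.

1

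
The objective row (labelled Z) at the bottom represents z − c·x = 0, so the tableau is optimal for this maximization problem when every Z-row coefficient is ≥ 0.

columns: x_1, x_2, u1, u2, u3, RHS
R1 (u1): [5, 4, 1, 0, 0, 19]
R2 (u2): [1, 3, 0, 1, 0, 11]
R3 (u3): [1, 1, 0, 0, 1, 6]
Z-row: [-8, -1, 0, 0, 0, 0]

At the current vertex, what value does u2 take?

u2 is basic (row 2); its value is the RHS of that row, 11.

11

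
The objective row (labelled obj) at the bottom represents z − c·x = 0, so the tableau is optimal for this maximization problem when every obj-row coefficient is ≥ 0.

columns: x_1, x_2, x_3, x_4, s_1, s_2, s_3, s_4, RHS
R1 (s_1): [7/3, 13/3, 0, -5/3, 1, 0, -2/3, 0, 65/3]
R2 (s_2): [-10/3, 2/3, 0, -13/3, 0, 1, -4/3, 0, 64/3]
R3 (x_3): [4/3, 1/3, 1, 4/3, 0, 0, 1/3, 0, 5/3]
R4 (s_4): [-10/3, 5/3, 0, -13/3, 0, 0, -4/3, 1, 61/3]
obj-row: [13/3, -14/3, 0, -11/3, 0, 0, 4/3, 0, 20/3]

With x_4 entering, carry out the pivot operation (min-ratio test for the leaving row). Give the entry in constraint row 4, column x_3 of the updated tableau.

13/4

Ratio test on column x_4 — row 1: entry -5/3 ≤ 0; row 2: entry -13/3 ≤ 0; row 3: (5/3)/(4/3) = 5/4; row 4: entry -13/3 ≤ 0. Minimum is 5/4 at row 3 (x_3 leaves); pivot element 4/3.
Divide row 3 by 4/3; eliminate column x_4 from the other rows.
Row 4 update in column x_3: 0 − (-13/3)·(3/4) = 13/4.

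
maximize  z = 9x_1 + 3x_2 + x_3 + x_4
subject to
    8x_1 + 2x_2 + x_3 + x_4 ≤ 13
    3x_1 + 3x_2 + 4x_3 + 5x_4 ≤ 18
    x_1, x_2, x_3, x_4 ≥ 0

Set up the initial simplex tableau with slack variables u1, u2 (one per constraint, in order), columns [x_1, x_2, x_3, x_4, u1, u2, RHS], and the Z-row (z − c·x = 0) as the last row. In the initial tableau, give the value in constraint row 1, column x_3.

Constraint 1 has coefficient 1 on x_3.

1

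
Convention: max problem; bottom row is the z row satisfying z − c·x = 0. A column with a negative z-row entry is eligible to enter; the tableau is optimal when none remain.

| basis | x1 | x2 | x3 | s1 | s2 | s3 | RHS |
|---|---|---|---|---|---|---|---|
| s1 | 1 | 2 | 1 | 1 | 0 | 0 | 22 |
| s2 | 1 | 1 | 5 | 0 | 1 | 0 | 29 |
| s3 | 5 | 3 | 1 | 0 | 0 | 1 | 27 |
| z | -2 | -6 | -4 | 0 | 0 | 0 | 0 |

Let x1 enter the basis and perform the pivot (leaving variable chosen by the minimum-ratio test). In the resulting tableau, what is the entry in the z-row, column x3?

-18/5

Ratio test on column x1 — row 1: 22/1 = 22; row 2: 29/1 = 29; row 3: 27/5 = 27/5. Minimum is 27/5 at row 3 (s3 leaves); pivot element 5.
Divide row 3 by 5; eliminate column x1 from the other rows.
z-row update in column x3: -4 − (-2)·(1/5) = -18/5.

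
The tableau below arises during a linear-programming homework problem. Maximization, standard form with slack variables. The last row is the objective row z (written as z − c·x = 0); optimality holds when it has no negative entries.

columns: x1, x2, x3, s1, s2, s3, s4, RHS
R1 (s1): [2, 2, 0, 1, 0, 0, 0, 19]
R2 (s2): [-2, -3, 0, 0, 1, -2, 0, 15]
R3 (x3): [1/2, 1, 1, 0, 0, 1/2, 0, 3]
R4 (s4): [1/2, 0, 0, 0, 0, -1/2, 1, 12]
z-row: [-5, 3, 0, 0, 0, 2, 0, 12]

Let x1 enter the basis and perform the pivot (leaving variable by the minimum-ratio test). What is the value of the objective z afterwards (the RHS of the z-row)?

42

Ratio test on column x1 — row 1: 19/2 = 19/2; row 2: entry -2 ≤ 0; row 3: 3/(1/2) = 6; row 4: 12/(1/2) = 24. Minimum is 6 at row 3 (x3 leaves); pivot element 1/2.
Pivot on row 3; the z-row RHS becomes 12 − (-5)·6 = 42.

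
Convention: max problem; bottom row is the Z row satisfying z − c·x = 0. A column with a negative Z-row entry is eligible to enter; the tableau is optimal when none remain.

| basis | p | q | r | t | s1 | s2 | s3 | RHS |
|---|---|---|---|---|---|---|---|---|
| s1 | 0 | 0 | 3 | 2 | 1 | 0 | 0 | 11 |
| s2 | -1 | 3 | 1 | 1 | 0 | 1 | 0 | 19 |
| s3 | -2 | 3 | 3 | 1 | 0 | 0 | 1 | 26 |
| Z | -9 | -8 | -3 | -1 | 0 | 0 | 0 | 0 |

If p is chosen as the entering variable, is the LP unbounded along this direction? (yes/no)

yes

Every constraint-row entry in column p is ≤ 0, so increasing p is unbounded.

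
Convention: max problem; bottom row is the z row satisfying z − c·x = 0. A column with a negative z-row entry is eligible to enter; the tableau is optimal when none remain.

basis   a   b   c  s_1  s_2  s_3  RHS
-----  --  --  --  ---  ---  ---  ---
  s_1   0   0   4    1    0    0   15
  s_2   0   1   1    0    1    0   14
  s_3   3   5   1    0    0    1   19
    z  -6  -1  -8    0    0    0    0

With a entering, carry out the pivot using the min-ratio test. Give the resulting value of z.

38

Ratio test on column a — row 1: entry 0 ≤ 0; row 2: entry 0 ≤ 0; row 3: 19/3 = 19/3. Minimum is 19/3 at row 3 (s_3 leaves); pivot element 3.
Pivot on row 3; the z-row RHS becomes 0 − (-6)·(19/3) = 38.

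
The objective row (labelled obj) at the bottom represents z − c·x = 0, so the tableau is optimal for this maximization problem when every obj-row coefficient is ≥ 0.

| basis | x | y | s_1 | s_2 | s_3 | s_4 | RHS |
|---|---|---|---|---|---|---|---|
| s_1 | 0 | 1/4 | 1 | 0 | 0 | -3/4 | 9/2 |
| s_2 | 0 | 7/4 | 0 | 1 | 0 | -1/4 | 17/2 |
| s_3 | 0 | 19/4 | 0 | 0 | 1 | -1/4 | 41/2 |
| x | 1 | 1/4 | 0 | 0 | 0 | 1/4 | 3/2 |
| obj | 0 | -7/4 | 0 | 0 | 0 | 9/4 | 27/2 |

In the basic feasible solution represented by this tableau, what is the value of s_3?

41/2

s_3 is basic (row 3); its value is the RHS of that row, 41/2.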